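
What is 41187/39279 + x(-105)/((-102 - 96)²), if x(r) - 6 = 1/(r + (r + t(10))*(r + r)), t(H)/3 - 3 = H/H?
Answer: 10456677085543/9970813106100 ≈ 1.0487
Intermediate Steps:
t(H) = 12 (t(H) = 9 + 3*(H/H) = 9 + 3*1 = 9 + 3 = 12)
x(r) = 6 + 1/(r + 2*r*(12 + r)) (x(r) = 6 + 1/(r + (r + 12)*(r + r)) = 6 + 1/(r + (12 + r)*(2*r)) = 6 + 1/(r + 2*r*(12 + r)))
41187/39279 + x(-105)/((-102 - 96)²) = 41187/39279 + ((1 + 12*(-105)² + 150*(-105))/((-105)*(25 + 2*(-105))))/((-102 - 96)²) = 41187*(1/39279) + (-(1 + 12*11025 - 15750)/(105*(25 - 210)))/((-198)²) = 13729/13093 - 1/105*(1 + 132300 - 15750)/(-185)/39204 = 13729/13093 - 1/105*(-1/185)*116551*(1/39204) = 13729/13093 + (116551/19425)*(1/39204) = 13729/13093 + 116551/761537700 = 10456677085543/9970813106100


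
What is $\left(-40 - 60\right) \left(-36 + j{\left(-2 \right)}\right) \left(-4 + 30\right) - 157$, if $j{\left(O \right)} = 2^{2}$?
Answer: $83043$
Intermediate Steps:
$j{\left(O \right)} = 4$
$\left(-40 - 60\right) \left(-36 + j{\left(-2 \right)}\right) \left(-4 + 30\right) - 157 = \left(-40 - 60\right) \left(-36 + 4\right) \left(-4 + 30\right) - 157 = \left(-40 - 60\right) \left(\left(-32\right) 26\right) - 157 = \left(-100\right) \left(-832\right) - 157 = 83200 - 157 = 83043$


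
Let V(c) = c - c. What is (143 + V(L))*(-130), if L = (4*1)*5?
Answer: -18590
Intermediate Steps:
L = 20 (L = 4*5 = 20)
V(c) = 0
(143 + V(L))*(-130) = (143 + 0)*(-130) = 143*(-130) = -18590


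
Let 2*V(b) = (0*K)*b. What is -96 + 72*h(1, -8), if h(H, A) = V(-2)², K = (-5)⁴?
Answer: -96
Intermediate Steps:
K = 625
V(b) = 0 (V(b) = ((0*625)*b)/2 = (0*b)/2 = (½)*0 = 0)
h(H, A) = 0 (h(H, A) = 0² = 0)
-96 + 72*h(1, -8) = -96 + 72*0 = -96 + 0 = -96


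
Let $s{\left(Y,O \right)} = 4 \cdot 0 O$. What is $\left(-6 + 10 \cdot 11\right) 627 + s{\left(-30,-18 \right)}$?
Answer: $65208$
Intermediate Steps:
$s{\left(Y,O \right)} = 0$ ($s{\left(Y,O \right)} = 0 O = 0$)
$\left(-6 + 10 \cdot 11\right) 627 + s{\left(-30,-18 \right)} = \left(-6 + 10 \cdot 11\right) 627 + 0 = \left(-6 + 110\right) 627 + 0 = 104 \cdot 627 + 0 = 65208 + 0 = 65208$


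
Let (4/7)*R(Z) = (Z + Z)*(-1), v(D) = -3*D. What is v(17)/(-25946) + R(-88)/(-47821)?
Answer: -5552497/1240763666 ≈ -0.0044751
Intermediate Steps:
R(Z) = -7*Z/2 (R(Z) = 7*((Z + Z)*(-1))/4 = 7*((2*Z)*(-1))/4 = 7*(-2*Z)/4 = -7*Z/2)
v(17)/(-25946) + R(-88)/(-47821) = -3*17/(-25946) - 7/2*(-88)/(-47821) = -51*(-1/25946) + 308*(-1/47821) = 51/25946 - 308/47821 = -5552497/1240763666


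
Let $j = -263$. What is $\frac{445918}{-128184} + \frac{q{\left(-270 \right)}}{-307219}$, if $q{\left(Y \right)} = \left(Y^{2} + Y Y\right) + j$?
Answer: $- \frac{77824998425}{19690280148} \approx -3.9525$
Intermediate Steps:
$q{\left(Y \right)} = -263 + 2 Y^{2}$ ($q{\left(Y \right)} = \left(Y^{2} + Y Y\right) - 263 = \left(Y^{2} + Y^{2}\right) - 263 = 2 Y^{2} - 263 = -263 + 2 Y^{2}$)
$\frac{445918}{-128184} + \frac{q{\left(-270 \right)}}{-307219} = \frac{445918}{-128184} + \frac{-263 + 2 \left(-270\right)^{2}}{-307219} = 445918 \left(- \frac{1}{128184}\right) + \left(-263 + 2 \cdot 72900\right) \left(- \frac{1}{307219}\right) = - \frac{222959}{64092} + \left(-263 + 145800\right) \left(- \frac{1}{307219}\right) = - \frac{222959}{64092} + 145537 \left(- \frac{1}{307219}\right) = - \frac{222959}{64092} - \frac{145537}{307219} = - \frac{77824998425}{19690280148}$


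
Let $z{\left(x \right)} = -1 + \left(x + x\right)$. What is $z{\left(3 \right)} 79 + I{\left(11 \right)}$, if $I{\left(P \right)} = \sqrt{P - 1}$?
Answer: $395 + \sqrt{10} \approx 398.16$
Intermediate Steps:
$I{\left(P \right)} = \sqrt{-1 + P}$
$z{\left(x \right)} = -1 + 2 x$
$z{\left(3 \right)} 79 + I{\left(11 \right)} = \left(-1 + 2 \cdot 3\right) 79 + \sqrt{-1 + 11} = \left(-1 + 6\right) 79 + \sqrt{10} = 5 \cdot 79 + \sqrt{10} = 395 + \sqrt{10}$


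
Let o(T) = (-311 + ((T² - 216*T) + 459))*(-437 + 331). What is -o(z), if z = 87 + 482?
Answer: 21306530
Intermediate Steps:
z = 569
o(T) = -15688 - 106*T² + 22896*T (o(T) = (-311 + (459 + T² - 216*T))*(-106) = (148 + T² - 216*T)*(-106) = -15688 - 106*T² + 22896*T)
-o(z) = -(-15688 - 106*569² + 22896*569) = -(-15688 - 106*323761 + 13027824) = -(-15688 - 34318666 + 13027824) = -1*(-21306530) = 21306530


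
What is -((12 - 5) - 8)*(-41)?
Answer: -41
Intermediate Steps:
-((12 - 5) - 8)*(-41) = -(7 - 8)*(-41) = -1*(-1)*(-41) = 1*(-41) = -41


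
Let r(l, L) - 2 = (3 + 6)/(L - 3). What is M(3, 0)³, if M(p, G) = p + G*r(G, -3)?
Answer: 27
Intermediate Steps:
r(l, L) = 2 + 9/(-3 + L) (r(l, L) = 2 + (3 + 6)/(L - 3) = 2 + 9/(-3 + L))
M(p, G) = p + G/2 (M(p, G) = p + G*((3 + 2*(-3))/(-3 - 3)) = p + G*((3 - 6)/(-6)) = p + G*(-⅙*(-3)) = p + G*(½) = p + G/2)
M(3, 0)³ = (3 + (½)*0)³ = (3 + 0)³ = 3³ = 27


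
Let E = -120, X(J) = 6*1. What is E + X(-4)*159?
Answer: 834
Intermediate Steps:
X(J) = 6
E + X(-4)*159 = -120 + 6*159 = -120 + 954 = 834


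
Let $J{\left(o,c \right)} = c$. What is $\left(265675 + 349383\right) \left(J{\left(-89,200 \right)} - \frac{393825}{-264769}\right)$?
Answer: $\frac{32811883537250}{264769} \approx 1.2393 \cdot 10^{8}$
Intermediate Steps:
$\left(265675 + 349383\right) \left(J{\left(-89,200 \right)} - \frac{393825}{-264769}\right) = \left(265675 + 349383\right) \left(200 - \frac{393825}{-264769}\right) = 615058 \left(200 - - \frac{393825}{264769}\right) = 615058 \left(200 + \frac{393825}{264769}\right) = 615058 \cdot \frac{53347625}{264769} = \frac{32811883537250}{264769}$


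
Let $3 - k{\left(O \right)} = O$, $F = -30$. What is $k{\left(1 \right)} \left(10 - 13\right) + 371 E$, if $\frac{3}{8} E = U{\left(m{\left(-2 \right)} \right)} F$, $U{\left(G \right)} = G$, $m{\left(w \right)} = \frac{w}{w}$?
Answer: $-29686$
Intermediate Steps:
$k{\left(O \right)} = 3 - O$
$m{\left(w \right)} = 1$
$E = -80$ ($E = \frac{8 \cdot 1 \left(-30\right)}{3} = \frac{8}{3} \left(-30\right) = -80$)
$k{\left(1 \right)} \left(10 - 13\right) + 371 E = \left(3 - 1\right) \left(10 - 13\right) + 371 \left(-80\right) = \left(3 - 1\right) \left(-3\right) - 29680 = 2 \left(-3\right) - 29680 = -6 - 29680 = -29686$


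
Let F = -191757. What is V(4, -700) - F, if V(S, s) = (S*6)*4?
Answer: 191853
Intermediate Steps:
V(S, s) = 24*S (V(S, s) = (6*S)*4 = 24*S)
V(4, -700) - F = 24*4 - 1*(-191757) = 96 + 191757 = 191853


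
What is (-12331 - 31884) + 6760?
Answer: -37455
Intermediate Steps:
(-12331 - 31884) + 6760 = -44215 + 6760 = -37455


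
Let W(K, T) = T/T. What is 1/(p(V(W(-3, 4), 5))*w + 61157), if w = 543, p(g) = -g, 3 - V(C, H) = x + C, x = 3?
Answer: 1/61700 ≈ 1.6207e-5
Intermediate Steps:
W(K, T) = 1
V(C, H) = -C (V(C, H) = 3 - (3 + C) = 3 + (-3 - C) = -C)
1/(p(V(W(-3, 4), 5))*w + 61157) = 1/(-(-1)*543 + 61157) = 1/(-1*(-1)*543 + 61157) = 1/(1*543 + 61157) = 1/(543 + 61157) = 1/61700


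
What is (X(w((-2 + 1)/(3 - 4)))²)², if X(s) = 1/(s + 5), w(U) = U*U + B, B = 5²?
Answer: 1/923521 ≈ 1.0828e-6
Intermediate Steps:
B = 25
w(U) = 25 + U² (w(U) = U*U + 25 = U² + 25 = 25 + U²)
X(s) = 1/(5 + s)
(X(w((-2 + 1)/(3 - 4)))²)² = ((1/(5 + (25 + ((-2 + 1)/(3 - 4))²)))²)² = ((1/(5 + (25 + (-1/(-1))²)))²)² = ((1/(5 + (25 + (-1*(-1))²)))²)² = ((1/(5 + (25 + 1²)))²)² = ((1/(5 + (25 + 1)))²)² = ((1/(5 + 26))²)² = ((1/31)²)² = (1/961)² = 1/923521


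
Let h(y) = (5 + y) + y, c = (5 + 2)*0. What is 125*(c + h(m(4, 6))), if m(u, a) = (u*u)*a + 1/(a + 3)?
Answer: 221875/9 ≈ 24653.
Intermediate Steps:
m(u, a) = 1/(3 + a) + a*u**2 (m(u, a) = u**2*a + 1/(3 + a) = a*u**2 + 1/(3 + a) = 1/(3 + a) + a*u**2)
c = 0 (c = 7*0 = 0)
h(y) = 5 + 2*y
125*(c + h(m(4, 6))) = 125*(0 + (5 + 2*((1 + 6**2*4**2 + 3*6*4**2)/(3 + 6)))) = 125*(0 + (5 + 2*((1 + 36*16 + 3*6*16)/9))) = 125*(0 + (5 + 2*((1 + 576 + 288)/9))) = 125*(0 + (5 + 2*((1/9)*865))) = 125*(0 + (5 + 2*(865/9))) = 125*(0 + (5 + 1730/9)) = 125*(0 + 1775/9) = 125*(1775/9) = 221875/9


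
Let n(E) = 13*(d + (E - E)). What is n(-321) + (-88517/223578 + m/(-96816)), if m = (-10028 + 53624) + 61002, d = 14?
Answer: 325633596535/1803827304 ≈ 180.52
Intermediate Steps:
m = 104598 (m = 43596 + 61002 = 104598)
n(E) = 182 (n(E) = 13*(14 + (E - E)) = 13*(14 + 0) = 13*14 = 182)
n(-321) + (-88517/223578 + m/(-96816)) = 182 + (-88517/223578 + 104598/(-96816)) = 182 + (-88517*1/223578 + 104598*(-1/96816)) = 182 + (-88517/223578 - 17433/16136) = 182 - 2662972793/1803827304 = 325633596535/1803827304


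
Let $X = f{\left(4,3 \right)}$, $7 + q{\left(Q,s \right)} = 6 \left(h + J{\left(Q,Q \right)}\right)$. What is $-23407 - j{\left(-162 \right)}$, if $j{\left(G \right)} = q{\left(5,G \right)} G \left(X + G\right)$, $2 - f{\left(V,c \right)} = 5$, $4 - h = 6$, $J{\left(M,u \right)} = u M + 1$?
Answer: $-3685417$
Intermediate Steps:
$J{\left(M,u \right)} = 1 + M u$ ($J{\left(M,u \right)} = M u + 1 = 1 + M u$)
$h = -2$ ($h = 4 - 6 = -2$)
$q{\left(Q,s \right)} = -13 + 6 Q^{2}$ ($q{\left(Q,s \right)} = -7 + 6 \left(-2 + \left(1 + Q Q\right)\right) = -7 + 6 \left(-2 + \left(1 + Q^{2}\right)\right) = -7 + 6 \left(-1 + Q^{2}\right) = -7 + \left(-6 + 6 Q^{2}\right) = -13 + 6 Q^{2}$)
$f{\left(V,c \right)} = -3$ ($f{\left(V,c \right)} = 2 - 5 = -3$)
$X = -3$
$j{\left(G \right)} = 137 G \left(-3 + G\right)$ ($j{\left(G \right)} = \left(-13 + 6 \cdot 5^{2}\right) G \left(-3 + G\right) = \left(-13 + 6 \cdot 25\right) G \left(-3 + G\right) = \left(-13 + 150\right) G \left(-3 + G\right) = 137 G \left(-3 + G\right)$)
$-23407 - j{\left(-162 \right)} = -23407 - 137 \left(-162\right) \left(-3 - 162\right) = -23407 - 137 \left(-162\right) \left(-165\right) = -23407 - 3662010 = -3685417$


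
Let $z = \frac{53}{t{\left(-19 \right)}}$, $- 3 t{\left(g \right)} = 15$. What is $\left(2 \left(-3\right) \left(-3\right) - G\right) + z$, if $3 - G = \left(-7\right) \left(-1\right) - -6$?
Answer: $\frac{87}{5} \approx 17.4$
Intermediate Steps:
$t{\left(g \right)} = -5$ ($t{\left(g \right)} = \left(- \frac{1}{3}\right) 15 = -5$)
$G = -10$ ($G = 3 - \left(\left(-7\right) \left(-1\right) - -6\right) = 3 - \left(7 + 6\right) = 3 - 13 = -10$)
$z = - \frac{53}{5}$ ($z = \frac{53}{-5} = 53 \left(- \frac{1}{5}\right) = - \frac{53}{5} \approx -10.6$)
$\left(2 \left(-3\right) \left(-3\right) - G\right) + z = \left(2 \left(-3\right) \left(-3\right) - -10\right) - \frac{53}{5} = \left(\left(-6\right) \left(-3\right) + 10\right) - \frac{53}{5} = \left(18 + 10\right) - \frac{53}{5} = 28 - \frac{53}{5} = \frac{87}{5}$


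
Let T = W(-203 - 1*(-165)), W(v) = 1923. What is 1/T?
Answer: 1/1923 ≈ 0.00052002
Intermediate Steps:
T = 1923
1/T = 1/1923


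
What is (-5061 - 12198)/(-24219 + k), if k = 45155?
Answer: -17259/20936 ≈ -0.82437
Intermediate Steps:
(-5061 - 12198)/(-24219 + k) = (-5061 - 12198)/(-24219 + 45155) = -17259/20936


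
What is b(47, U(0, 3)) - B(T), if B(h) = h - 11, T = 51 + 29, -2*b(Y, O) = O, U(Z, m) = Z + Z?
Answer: -69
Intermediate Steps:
U(Z, m) = 2*Z
b(Y, O) = -O/2
T = 80
B(h) = -11 + h
b(47, U(0, 3)) - B(T) = -0 - (-11 + 80) = -1/2*0 - 1*69 = 0 - 69 = -69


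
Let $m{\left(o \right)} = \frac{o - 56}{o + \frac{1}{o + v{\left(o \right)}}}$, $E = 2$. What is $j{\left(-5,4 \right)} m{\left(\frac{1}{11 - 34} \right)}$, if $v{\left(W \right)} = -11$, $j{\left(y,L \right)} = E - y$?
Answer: $\frac{2291842}{783} \approx 2927.0$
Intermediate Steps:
$j{\left(y,L \right)} = 2 - y$
$m{\left(o \right)} = \frac{-56 + o}{o + \frac{1}{-11 + o}}$ ($m{\left(o \right)} = \frac{o - 56}{o + \frac{1}{o - 11}} = \frac{-56 + o}{o + \frac{1}{-11 + o}}$)
$j{\left(-5,4 \right)} m{\left(\frac{1}{11 - 34} \right)} = \left(2 - -5\right) \frac{616 + \left(\frac{1}{11 - 34}\right)^{2} - \frac{67}{11 - 34}}{1 + \left(\frac{1}{11 - 34}\right)^{2} - \frac{11}{11 - 34}} = \left(2 + 5\right) \frac{616 + \left(\frac{1}{-23}\right)^{2} - \frac{67}{-23}}{1 + \left(\frac{1}{-23}\right)^{2} - \frac{11}{-23}} = 7 \frac{616 + \left(- \frac{1}{23}\right)^{2} - - \frac{67}{23}}{1 + \left(- \frac{1}{23}\right)^{2} - - \frac{11}{23}} = 7 \frac{616 + \frac{1}{529} + \frac{67}{23}}{1 + \frac{1}{529} + \frac{11}{23}} = 7 \frac{1}{\frac{783}{529}} \cdot \frac{327406}{529} = 7 \cdot \frac{529}{783} \cdot \frac{327406}{529} = 7 \cdot \frac{327406}{783} = \frac{2291842}{783}$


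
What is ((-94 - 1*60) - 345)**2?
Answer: 249001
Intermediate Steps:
((-94 - 1*60) - 345)**2 = ((-94 - 60) - 345)**2 = (-154 - 345)**2 = (-499)**2 = 249001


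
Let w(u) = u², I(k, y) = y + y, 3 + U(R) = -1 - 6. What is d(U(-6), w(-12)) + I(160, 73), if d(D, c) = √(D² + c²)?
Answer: 146 + 2*√5209 ≈ 290.35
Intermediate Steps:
U(R) = -10 (U(R) = -3 + (-1 - 6) = -3 - 7 = -10)
I(k, y) = 2*y
d(U(-6), w(-12)) + I(160, 73) = √((-10)² + ((-12)²)²) + 2*73 = √(100 + 144²) + 146 = √(100 + 20736) + 146 = √20836 + 146 = 2*√5209 + 146 = 146 + 2*√5209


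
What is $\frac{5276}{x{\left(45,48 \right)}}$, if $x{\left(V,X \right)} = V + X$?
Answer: $\frac{5276}{93} \approx 56.731$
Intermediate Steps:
$\frac{5276}{x{\left(45,48 \right)}} = \frac{5276}{45 + 48} = \frac{5276}{93}$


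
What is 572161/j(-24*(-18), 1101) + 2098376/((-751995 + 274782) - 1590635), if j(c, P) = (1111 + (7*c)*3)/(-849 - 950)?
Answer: -5020032521070/49662491 ≈ -1.0108e+5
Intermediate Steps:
j(c, P) = -1111/1799 - 3*c/257 (j(c, P) = (1111 + 21*c)/(-1799) = (1111 + 21*c)*(-1/1799) = -1111/1799 - 3*c/257)
572161/j(-24*(-18), 1101) + 2098376/((-751995 + 274782) - 1590635) = 572161/(-1111/1799 - (-72)*(-18)/257) + 2098376/((-751995 + 274782) - 1590635) = 572161/(-1111/1799 - 3/257*432) + 2098376/(-477213 - 1590635) = 572161/(-1111/1799 - 1296/257) + 2098376/(-2067848) = 572161/(-10183/1799) + 2098376*(-1/2067848) = 572161*(-1799/10183) - 4949/4877 = -1029317639/10183 - 4949/4877 = -5020032521070/49662491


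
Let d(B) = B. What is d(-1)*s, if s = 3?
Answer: -3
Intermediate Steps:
d(-1)*s = -1*3 = -3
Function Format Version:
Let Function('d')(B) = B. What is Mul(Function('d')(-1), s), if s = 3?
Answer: -3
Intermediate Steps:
Mul(Function('d')(-1), s) = Mul(-1, 3) = -3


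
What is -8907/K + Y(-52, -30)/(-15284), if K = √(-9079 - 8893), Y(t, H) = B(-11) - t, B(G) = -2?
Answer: -25/7642 + 8907*I*√4493/8986 ≈ -0.0032714 + 66.441*I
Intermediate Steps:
Y(t, H) = -2 - t
K = 2*I*√4493 (K = √(-17972) = 2*I*√4493 ≈ 134.06*I)
-8907/K + Y(-52, -30)/(-15284) = -8907*(-I*√4493/8986) + (-2 - 1*(-52))/(-15284) = -(-8907)*I*√4493/8986 + (-2 + 52)*(-1/15284) = 8907*I*√4493/8986 + 50*(-1/15284) = 8907*I*√4493/8986 - 25/7642 = -25/7642 + 8907*I*√4493/8986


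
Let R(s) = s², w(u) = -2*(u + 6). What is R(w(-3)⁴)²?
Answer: 2821109907456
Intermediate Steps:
w(u) = -12 - 2*u (w(u) = -2*(6 + u) = -12 - 2*u)
R(w(-3)⁴)² = (((-12 - 2*(-3))⁴)²)² = (((-12 + 6)⁴)²)² = (((-6)⁴)²)² = (1296²)² = 1679616² = 2821109907456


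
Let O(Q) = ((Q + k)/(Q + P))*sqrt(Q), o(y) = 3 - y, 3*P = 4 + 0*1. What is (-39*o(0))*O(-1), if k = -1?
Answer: 702*I ≈ 702.0*I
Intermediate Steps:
P = 4/3 (P = (4 + 0*1)/3 = (4 + 0)/3 = (1/3)*4 = 4/3 ≈ 1.3333)
O(Q) = sqrt(Q)*(-1 + Q)/(4/3 + Q) (O(Q) = ((Q - 1)/(Q + 4/3))*sqrt(Q) = ((-1 + Q)/(4/3 + Q))*sqrt(Q) = sqrt(Q)*(-1 + Q)/(4/3 + Q))
(-39*o(0))*O(-1) = (-39*(3 - 1*0))*(3*sqrt(-1)*(-1 - 1)/(4 + 3*(-1))) = (-39*(3 + 0))*(3*I*(-2)/(4 - 3)) = (-39*3)*(3*I*(-2)/1) = -351*I*(-2) = -(-702)*I = 702*I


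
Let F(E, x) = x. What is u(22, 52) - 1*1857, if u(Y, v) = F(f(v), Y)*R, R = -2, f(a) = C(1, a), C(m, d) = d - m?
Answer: -1901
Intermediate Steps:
f(a) = -1 + a (f(a) = a - 1*1 = a - 1 = -1 + a)
u(Y, v) = -2*Y (u(Y, v) = Y*(-2) = -2*Y)
u(22, 52) - 1*1857 = -2*22 - 1*1857 = -44 - 1857 = -1901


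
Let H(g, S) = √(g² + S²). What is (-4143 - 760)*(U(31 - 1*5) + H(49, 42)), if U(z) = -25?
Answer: 122575 - 34321*√85 ≈ -1.9385e+5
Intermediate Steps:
H(g, S) = √(S² + g²)
(-4143 - 760)*(U(31 - 1*5) + H(49, 42)) = (-4143 - 760)*(-25 + √(42² + 49²)) = -4903*(-25 + √(1764 + 2401)) = -4903*(-25 + √4165) = -4903*(-25 + 7*√85) = 122575 - 34321*√85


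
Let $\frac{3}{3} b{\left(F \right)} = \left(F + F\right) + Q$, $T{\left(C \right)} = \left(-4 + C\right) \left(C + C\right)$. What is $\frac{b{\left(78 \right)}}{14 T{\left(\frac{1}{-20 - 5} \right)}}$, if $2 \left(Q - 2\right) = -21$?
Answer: $\frac{184375}{5656} \approx 32.598$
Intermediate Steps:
$Q = - \frac{17}{2}$ ($Q = 2 + \frac{1}{2} \left(-21\right) = 2 - \frac{21}{2} = - \frac{17}{2} \approx -8.5$)
$T{\left(C \right)} = 2 C \left(-4 + C\right)$ ($T{\left(C \right)} = \left(-4 + C\right) 2 C = 2 C \left(-4 + C\right)$)
$b{\left(F \right)} = - \frac{17}{2} + 2 F$ ($b{\left(F \right)} = \left(F + F\right) - \frac{17}{2} = 2 F - \frac{17}{2} = - \frac{17}{2} + 2 F$)
$\frac{b{\left(78 \right)}}{14 T{\left(\frac{1}{-20 - 5} \right)}} = \frac{- \frac{17}{2} + 2 \cdot 78}{14 \frac{2 \left(-4 + \frac{1}{-20 - 5}\right)}{-20 - 5}} = \frac{- \frac{17}{2} + 156}{14 \frac{2 \left(-4 + \frac{1}{-25}\right)}{-25}} = \frac{295}{2 \cdot 14 \cdot 2 \left(- \frac{1}{25}\right) \left(-4 - \frac{1}{25}\right)} = \frac{295}{2 \cdot 14 \cdot 2 \left(- \frac{1}{25}\right) \left(- \frac{101}{25}\right)} = \frac{295}{2 \cdot 14 \cdot \frac{202}{625}} = \frac{295}{2 \cdot \frac{2828}{625}} = \frac{295}{2} \cdot \frac{625}{2828} = \frac{184375}{5656}$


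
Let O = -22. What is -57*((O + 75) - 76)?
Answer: 1311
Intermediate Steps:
-57*((O + 75) - 76) = -57*((-22 + 75) - 76) = -57*(53 - 76) = -57*(-23) = 1311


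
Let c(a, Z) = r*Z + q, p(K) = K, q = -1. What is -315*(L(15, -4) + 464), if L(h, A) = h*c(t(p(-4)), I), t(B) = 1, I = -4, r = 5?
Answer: -46935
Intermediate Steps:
c(a, Z) = -1 + 5*Z (c(a, Z) = 5*Z - 1 = -1 + 5*Z)
L(h, A) = -21*h (L(h, A) = h*(-1 + 5*(-4)) = h*(-1 - 20) = h*(-21) = -21*h)
-315*(L(15, -4) + 464) = -315*(-21*15 + 464) = -315*(-315 + 464) = -315*149 = -46935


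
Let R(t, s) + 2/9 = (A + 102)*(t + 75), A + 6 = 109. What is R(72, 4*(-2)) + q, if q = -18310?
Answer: 106423/9 ≈ 11825.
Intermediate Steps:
A = 103 (A = -6 + 109 = 103)
R(t, s) = 138373/9 + 205*t (R(t, s) = -2/9 + (103 + 102)*(t + 75) = -2/9 + 205*(75 + t) = -2/9 + (15375 + 205*t) = 138373/9 + 205*t)
R(72, 4*(-2)) + q = (138373/9 + 205*72) - 18310 = (138373/9 + 14760) - 18310 = 271213/9 - 18310 = 106423/9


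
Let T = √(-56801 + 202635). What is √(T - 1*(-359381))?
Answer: √(359381 + √145834) ≈ 599.80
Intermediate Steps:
T = √145834 ≈ 381.88
√(T - 1*(-359381)) = √(√145834 - 1*(-359381)) = √(√145834 + 359381) = √(359381 + √145834)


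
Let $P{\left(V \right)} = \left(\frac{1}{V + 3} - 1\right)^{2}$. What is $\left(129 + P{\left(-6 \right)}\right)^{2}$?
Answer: $\frac{1385329}{81} \approx 17103.0$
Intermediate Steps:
$P{\left(V \right)} = \left(-1 + \frac{1}{3 + V}\right)^{2}$ ($P{\left(V \right)} = \left(\frac{1}{3 + V} - 1\right)^{2} = \left(-1 + \frac{1}{3 + V}\right)^{2}$)
$\left(129 + P{\left(-6 \right)}\right)^{2} = \left(129 + \frac{\left(2 - 6\right)^{2}}{\left(3 - 6\right)^{2}}\right)^{2} = \left(129 + \frac{\left(-4\right)^{2}}{9}\right)^{2} = \left(129 + 16 \cdot \frac{1}{9}\right)^{2} = \left(129 + \frac{16}{9}\right)^{2} = \left(\frac{1177}{9}\right)^{2} = \frac{1385329}{81}$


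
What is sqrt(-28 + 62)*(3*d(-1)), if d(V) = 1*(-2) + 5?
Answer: 9*sqrt(34) ≈ 52.479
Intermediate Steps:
d(V) = 3 (d(V) = -2 + 5 = 3)
sqrt(-28 + 62)*(3*d(-1)) = sqrt(-28 + 62)*(3*3) = sqrt(34)*9 = 9*sqrt(34)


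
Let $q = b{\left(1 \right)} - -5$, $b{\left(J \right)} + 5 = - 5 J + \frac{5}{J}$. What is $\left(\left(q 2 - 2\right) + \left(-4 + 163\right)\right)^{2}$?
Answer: $24649$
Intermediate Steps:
$b{\left(J \right)} = -5 - 5 J + \frac{5}{J}$ ($b{\left(J \right)} = -5 - \left(- \frac{5}{J} + 5 J\right) = -5 - 5 J + \frac{5}{J}$)
$q = 0$ ($q = \left(-5 - 5 + \frac{5}{1}\right) - -5 = \left(-5 - 5 + 5 \cdot 1\right) + 5 = \left(-5 - 5 + 5\right) + 5 = -5 + 5 = 0$)
$\left(\left(q 2 - 2\right) + \left(-4 + 163\right)\right)^{2} = \left(\left(0 \cdot 2 - 2\right) + \left(-4 + 163\right)\right)^{2} = \left(\left(0 - 2\right) + 159\right)^{2} = \left(-2 + 159\right)^{2} = 157^{2} = 24649$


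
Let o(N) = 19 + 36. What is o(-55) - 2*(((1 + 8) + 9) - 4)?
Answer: 27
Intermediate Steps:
o(N) = 55
o(-55) - 2*(((1 + 8) + 9) - 4) = 55 - 2*(((1 + 8) + 9) - 4) = 55 - 2*((9 + 9) - 4) = 55 - 2*(18 - 4) = 55 - 2*14 = 55 - 1*28 = 55 - 28 = 27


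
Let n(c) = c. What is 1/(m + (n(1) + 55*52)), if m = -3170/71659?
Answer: 71659/205013229 ≈ 0.00034953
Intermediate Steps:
m = -3170/71659 (m = -3170*1/71659 = -3170/71659 ≈ -0.044237)
1/(m + (n(1) + 55*52)) = 1/(-3170/71659 + (1 + 55*52)) = 1/(-3170/71659 + (1 + 2860)) = 1/(-3170/71659 + 2861) = 1/(205013229/71659) = 71659/205013229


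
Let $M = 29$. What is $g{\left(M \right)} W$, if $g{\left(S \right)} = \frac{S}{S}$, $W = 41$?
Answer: $41$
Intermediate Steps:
$g{\left(S \right)} = 1$
$g{\left(M \right)} W = 1 \cdot 41 = 41$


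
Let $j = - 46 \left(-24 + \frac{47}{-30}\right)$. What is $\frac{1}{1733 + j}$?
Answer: $\frac{15}{43636} \approx 0.00034375$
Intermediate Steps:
$j = \frac{17641}{15}$ ($j = - 46 \left(-24 + 47 \left(- \frac{1}{30}\right)\right) = - 46 \left(-24 - \frac{47}{30}\right) = \left(-46\right) \left(- \frac{767}{30}\right) = \frac{17641}{15} \approx 1176.1$)
$\frac{1}{1733 + j} = \frac{1}{1733 + \frac{17641}{15}} = \frac{1}{\frac{43636}{15}} = \frac{15}{43636}$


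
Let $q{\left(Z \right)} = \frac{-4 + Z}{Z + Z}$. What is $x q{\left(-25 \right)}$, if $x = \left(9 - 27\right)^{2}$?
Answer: $\frac{4698}{25} \approx 187.92$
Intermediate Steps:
$q{\left(Z \right)} = \frac{-4 + Z}{2 Z}$
$x = 324$ ($x = \left(-18\right)^{2} = 324$)
$x q{\left(-25 \right)} = 324 \frac{-4 - 25}{2 \left(-25\right)} = 324 \cdot \frac{1}{2} \left(- \frac{1}{25}\right) \left(-29\right) = 324 \cdot \frac{29}{50} = \frac{4698}{25}$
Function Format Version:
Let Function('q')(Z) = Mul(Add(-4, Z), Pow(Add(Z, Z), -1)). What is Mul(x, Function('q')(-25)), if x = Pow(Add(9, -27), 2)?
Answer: Rational(4698, 25) ≈ 187.92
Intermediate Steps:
Function('q')(Z) = Mul(Rational(1, 2), Pow(Z, -1), Add(-4, Z)) (Function('q')(Z) = Mul(Add(-4, Z), Pow(Mul(2, Z), -1)) = Mul(Add(-4, Z), Mul(Rational(1, 2), Pow(Z, -1))) = Mul(Rational(1, 2), Pow(Z, -1), Add(-4, Z)))
x = 324 (x = Pow(-18, 2) = 324)
Mul(x, Function('q')(-25)) = Mul(324, Mul(Rational(1, 2), Pow(-25, -1), Add(-4, -25))) = Mul(324, Mul(Rational(1, 2), Rational(-1, 25), -29)) = Mul(324, Rational(29, 50)) = Rational(4698, 25)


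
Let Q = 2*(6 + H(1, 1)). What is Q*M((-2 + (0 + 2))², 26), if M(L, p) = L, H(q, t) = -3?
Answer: 0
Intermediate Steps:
Q = 6 (Q = 2*(6 - 3) = 2*3 = 6)
Q*M((-2 + (0 + 2))², 26) = 6*(-2 + (0 + 2))² = 6*(-2 + 2)² = 6*0² = 6*0 = 0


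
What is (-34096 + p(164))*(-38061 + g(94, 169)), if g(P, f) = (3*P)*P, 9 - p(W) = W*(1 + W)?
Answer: 706431291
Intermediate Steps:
p(W) = 9 - W*(1 + W)
g(P, f) = 3*P²
(-34096 + p(164))*(-38061 + g(94, 169)) = (-34096 + (9 - 1*164 - 1*164²))*(-38061 + 3*94²) = (-34096 + (9 - 164 - 1*26896))*(-38061 + 3*8836) = (-34096 + (9 - 164 - 26896))*(-38061 + 26508) = (-34096 - 27051)*(-11553) = -61147*(-11553) = 706431291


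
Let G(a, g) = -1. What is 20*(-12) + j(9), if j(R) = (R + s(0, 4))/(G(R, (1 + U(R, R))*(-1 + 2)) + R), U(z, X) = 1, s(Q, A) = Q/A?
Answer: -1911/8 ≈ -238.88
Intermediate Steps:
j(R) = R/(-1 + R) (j(R) = (R + 0/4)/(-1 + R) = (R + 0*(¼))/(-1 + R) = (R + 0)/(-1 + R) = R/(-1 + R))
20*(-12) + j(9) = 20*(-12) + 9/(-1 + 9) = -240 + 9/8 = -1911/8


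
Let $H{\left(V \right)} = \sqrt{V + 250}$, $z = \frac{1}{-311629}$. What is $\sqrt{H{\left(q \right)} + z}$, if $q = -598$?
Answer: $\frac{\sqrt{-311629 + 194225267282 i \sqrt{87}}}{311629} \approx 3.0541 + 3.0541 i$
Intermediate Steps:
$z = - \frac{1}{311629} \approx -3.2089 \cdot 10^{-6}$
$H{\left(V \right)} = \sqrt{250 + V}$
$\sqrt{H{\left(q \right)} + z} = \sqrt{\sqrt{250 - 598} - \frac{1}{311629}} = \sqrt{\sqrt{-348} - \frac{1}{311629}} = \sqrt{2 i \sqrt{87} - \frac{1}{311629}} = \sqrt{- \frac{1}{311629} + 2 i \sqrt{87}}$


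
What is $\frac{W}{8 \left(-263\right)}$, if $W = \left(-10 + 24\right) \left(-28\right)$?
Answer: $\frac{49}{263} \approx 0.18631$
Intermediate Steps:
$W = -392$ ($W = 14 \left(-28\right) = -392$)
$\frac{W}{8 \left(-263\right)} = - \frac{392}{8 \left(-263\right)} = - \frac{392}{-2104} = \left(-392\right) \left(- \frac{1}{2104}\right) = \frac{49}{263}$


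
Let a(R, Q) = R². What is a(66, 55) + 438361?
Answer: 442717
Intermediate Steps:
a(66, 55) + 438361 = 66² + 438361 = 4356 + 438361 = 442717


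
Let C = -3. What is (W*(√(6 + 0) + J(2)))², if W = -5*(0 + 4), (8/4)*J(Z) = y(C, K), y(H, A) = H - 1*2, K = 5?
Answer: 4900 - 2000*√6 ≈ 1.0205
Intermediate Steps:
y(H, A) = -2 + H (y(H, A) = H - 2 = -2 + H)
J(Z) = -5/2 (J(Z) = (-2 - 3)/2 = (½)*(-5) = -5/2)
W = -20 (W = -5*4 = -20)
(W*(√(6 + 0) + J(2)))² = (-20*(√(6 + 0) - 5/2))² = (-20*(√6 - 5/2))² = (-20*(-5/2 + √6))² = (50 - 20*√6)²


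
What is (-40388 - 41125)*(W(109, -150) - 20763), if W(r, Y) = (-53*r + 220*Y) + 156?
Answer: 4840567992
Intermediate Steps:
W(r, Y) = 156 - 53*r + 220*Y
(-40388 - 41125)*(W(109, -150) - 20763) = (-40388 - 41125)*((156 - 53*109 + 220*(-150)) - 20763) = -81513*((156 - 5777 - 33000) - 20763) = -81513*(-38621 - 20763) = -81513*(-59384) = 4840567992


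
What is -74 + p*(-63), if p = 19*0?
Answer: -74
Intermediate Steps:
p = 0
-74 + p*(-63) = -74 + 0*(-63) = -74 + 0 = -74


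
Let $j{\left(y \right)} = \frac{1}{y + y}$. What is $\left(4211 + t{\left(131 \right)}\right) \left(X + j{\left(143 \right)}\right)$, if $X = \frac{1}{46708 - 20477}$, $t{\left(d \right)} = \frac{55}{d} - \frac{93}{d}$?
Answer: $\frac{1125142827}{75597742} \approx 14.883$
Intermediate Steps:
$j{\left(y \right)} = \frac{1}{2 y}$
$t{\left(d \right)} = - \frac{38}{d}$
$X = \frac{1}{26231} \approx 3.8123 \cdot 10^{-5}$
$\left(4211 + t{\left(131 \right)}\right) \left(X + j{\left(143 \right)}\right) = \left(4211 - \frac{38}{131}\right) \left(\frac{1}{26231} + \frac{1}{2 \cdot 143}\right) = \left(4211 - \frac{38}{131}\right) \left(\frac{1}{26231} + \frac{1}{2} \cdot \frac{1}{143}\right) = \left(4211 - \frac{38}{131}\right) \left(\frac{1}{26231} + \frac{1}{286}\right) = \frac{551603}{131} \cdot \frac{26517}{7502066} = \frac{1125142827}{75597742}$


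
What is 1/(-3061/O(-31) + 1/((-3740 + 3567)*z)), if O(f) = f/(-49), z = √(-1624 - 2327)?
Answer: -549819754277661/2660223068527487920 - 498759*I*√439/2660223068527487920 ≈ -0.00020668 - 3.9283e-12*I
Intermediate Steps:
z = 3*I*√439 (z = √(-3951) = 3*I*√439 ≈ 62.857*I)
O(f) = -f/49 (O(f) = f*(-1/49) = -f/49)
1/(-3061/O(-31) + 1/((-3740 + 3567)*z)) = 1/(-3061/((-1/49*(-31))) + 1/((-3740 + 3567)*((3*I*√439)))) = 1/(-3061/31/49 + (-I*√439/1317)/(-173)) = 1/(-3061*49/31 - (-1)*I*√439/227841) = 1/(-149989/31 + I*√439/227841)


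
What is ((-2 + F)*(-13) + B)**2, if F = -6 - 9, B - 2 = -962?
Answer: 546121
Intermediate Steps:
B = -960 (B = 2 - 962 = -960)
F = -15
((-2 + F)*(-13) + B)**2 = ((-2 - 15)*(-13) - 960)**2 = (-17*(-13) - 960)**2 = (221 - 960)**2 = (-739)**2 = 546121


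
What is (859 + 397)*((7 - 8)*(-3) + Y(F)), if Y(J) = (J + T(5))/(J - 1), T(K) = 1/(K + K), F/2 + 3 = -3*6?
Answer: 1073252/215 ≈ 4991.9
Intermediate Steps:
F = -42 (F = -6 + 2*(-3*6) = -6 + 2*(-18) = -6 - 36 = -42)
T(K) = 1/(2*K)
Y(J) = (1/10 + J)/(-1 + J) (Y(J) = (J + (1/2)/5)/(J - 1) = (J + (1/2)*(1/5))/(-1 + J) = (J + 1/10)/(-1 + J) = (1/10 + J)/(-1 + J))
(859 + 397)*((7 - 8)*(-3) + Y(F)) = (859 + 397)*((7 - 8)*(-3) + (1/10 - 42)/(-1 - 42)) = 1256*(-1*(-3) - 419/10/(-43)) = 1256*(3 - 1/43*(-419/10)) = 1256*(3 + 419/430) = 1256*(1709/430) = 1073252/215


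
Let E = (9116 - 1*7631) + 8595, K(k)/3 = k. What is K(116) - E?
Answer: -9732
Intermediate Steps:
K(k) = 3*k
E = 10080 (E = (9116 - 7631) + 8595 = 1485 + 8595 = 10080)
K(116) - E = 3*116 - 1*10080 = 348 - 10080 = -9732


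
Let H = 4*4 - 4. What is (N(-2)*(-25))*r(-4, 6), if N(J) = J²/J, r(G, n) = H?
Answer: 600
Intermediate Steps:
H = 12 (H = 16 - 4 = 12)
r(G, n) = 12
N(J) = J
(N(-2)*(-25))*r(-4, 6) = -2*(-25)*12 = 50*12 = 600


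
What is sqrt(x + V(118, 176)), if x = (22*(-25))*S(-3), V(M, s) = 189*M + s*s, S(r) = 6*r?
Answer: sqrt(63178) ≈ 251.35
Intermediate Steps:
V(M, s) = s**2 + 189*M (V(M, s) = 189*M + s**2 = s**2 + 189*M)
x = 9900 (x = (22*(-25))*(6*(-3)) = -550*(-18) = 9900)
sqrt(x + V(118, 176)) = sqrt(9900 + (176**2 + 189*118)) = sqrt(9900 + (30976 + 22302)) = sqrt(9900 + 53278) = sqrt(63178)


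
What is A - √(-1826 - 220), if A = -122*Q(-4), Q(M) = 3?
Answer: -366 - I*√2046 ≈ -366.0 - 45.233*I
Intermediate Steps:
A = -366 (A = -122*3 = -366)
A - √(-1826 - 220) = -366 - √(-1826 - 220) = -366 - √(-2046) = -366 - I*√2046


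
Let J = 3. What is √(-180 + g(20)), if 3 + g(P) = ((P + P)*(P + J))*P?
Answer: √18217 ≈ 134.97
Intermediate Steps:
g(P) = -3 + 2*P²*(3 + P) (g(P) = -3 + ((P + P)*(P + 3))*P = -3 + ((2*P)*(3 + P))*P = -3 + (2*P*(3 + P))*P = -3 + 2*P²*(3 + P))
√(-180 + g(20)) = √(-180 + (-3 + 2*20³ + 6*20²)) = √(-180 + (-3 + 2*8000 + 6*400)) = √(-180 + (-3 + 16000 + 2400)) = √(-180 + 18397) = √18217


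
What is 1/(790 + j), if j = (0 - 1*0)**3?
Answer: 1/790 ≈ 0.0012658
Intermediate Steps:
j = 0 (j = (0 + 0)**3 = 0**3 = 0)
1/(790 + j) = 1/(790 + 0) = 1/790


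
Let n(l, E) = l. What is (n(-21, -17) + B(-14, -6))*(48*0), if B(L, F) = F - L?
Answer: 0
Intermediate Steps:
(n(-21, -17) + B(-14, -6))*(48*0) = (-21 + (-6 - 1*(-14)))*(48*0) = (-21 + (-6 + 14))*0 = (-21 + 8)*0 = -13*0 = 0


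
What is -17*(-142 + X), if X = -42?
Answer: 3128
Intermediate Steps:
-17*(-142 + X) = -17*(-142 - 42) = -17*(-184) = 3128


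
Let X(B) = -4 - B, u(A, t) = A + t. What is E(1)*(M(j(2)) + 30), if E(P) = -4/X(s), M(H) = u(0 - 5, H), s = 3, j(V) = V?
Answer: 108/7 ≈ 15.429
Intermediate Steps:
M(H) = -5 + H (M(H) = (0 - 5) + H = -5 + H)
E(P) = 4/7 (E(P) = -4/(-4 - 1*3) = -4/(-4 - 3) = -4/(-7) = -4*(-1/7) = 4/7)
E(1)*(M(j(2)) + 30) = 4*((-5 + 2) + 30)/7 = 4*(-3 + 30)/7 = (4/7)*27 = 108/7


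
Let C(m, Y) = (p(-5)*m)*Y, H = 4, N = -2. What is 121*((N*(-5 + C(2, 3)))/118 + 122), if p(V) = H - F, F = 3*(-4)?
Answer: 859947/59 ≈ 14575.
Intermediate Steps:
F = -12
p(V) = 16 (p(V) = 4 - 1*(-12) = 4 + 12 = 16)
C(m, Y) = 16*Y*m (C(m, Y) = (16*m)*Y = 16*Y*m)
121*((N*(-5 + C(2, 3)))/118 + 122) = 121*(-2*(-5 + 16*3*2)/118 + 122) = 121*(-2*(-5 + 96)*(1/118) + 122) = 121*(-2*91*(1/118) + 122) = 121*(-182*1/118 + 122) = 121*(-91/59 + 122) = 121*(7107/59) = 859947/59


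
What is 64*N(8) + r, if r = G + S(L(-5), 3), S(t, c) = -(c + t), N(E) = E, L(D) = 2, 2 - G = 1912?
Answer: -1403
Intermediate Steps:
G = -1910 (G = 2 - 1*1912 = 2 - 1912 = -1910)
S(t, c) = -c - t
r = -1915 (r = -1910 + (-1*3 - 1*2) = -1910 + (-3 - 2) = -1910 - 5 = -1915)
64*N(8) + r = 64*8 - 1915 = 512 - 1915 = -1403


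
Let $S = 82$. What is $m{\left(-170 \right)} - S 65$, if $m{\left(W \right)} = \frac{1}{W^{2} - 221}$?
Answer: $- \frac{152859069}{28679} \approx -5330.0$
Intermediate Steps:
$m{\left(W \right)} = \frac{1}{-221 + W^{2}}$
$m{\left(-170 \right)} - S 65 = \frac{1}{-221 + \left(-170\right)^{2}} - 82 \cdot 65 = \frac{1}{-221 + 28900} - 5330 = \frac{1}{28679} - 5330 = - \frac{152859069}{28679}$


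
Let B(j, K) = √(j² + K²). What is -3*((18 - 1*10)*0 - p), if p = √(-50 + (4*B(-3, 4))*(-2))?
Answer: 9*I*√10 ≈ 28.461*I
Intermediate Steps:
B(j, K) = √(K² + j²)
p = 3*I*√10 (p = √(-50 + (4*√(4² + (-3)²))*(-2)) = √(-50 + (4*√(16 + 9))*(-2)) = √(-50 + (4*√25)*(-2)) = √(-50 + (4*5)*(-2)) = √(-50 + 20*(-2)) = √(-50 - 40) = √(-90) = 3*I*√10 ≈ 9.4868*I)
-3*((18 - 1*10)*0 - p) = -3*((18 - 1*10)*0 - 3*I*√10) = -3*((18 - 10)*0 - 3*I*√10) = -3*(8*0 - 3*I*√10) = -3*(0 - 3*I*√10) = -(-9)*I*√10 = 9*I*√10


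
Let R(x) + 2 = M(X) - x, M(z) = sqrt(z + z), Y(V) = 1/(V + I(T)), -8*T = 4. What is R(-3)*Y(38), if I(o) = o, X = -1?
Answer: 2/75 + 2*I*sqrt(2)/75 ≈ 0.026667 + 0.037712*I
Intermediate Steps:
T = -1/2 (T = -1/8*4 = -1/2 ≈ -0.50000)
Y(V) = 1/(-1/2 + V) (Y(V) = 1/(V - 1/2) = 1/(-1/2 + V))
M(z) = sqrt(2)*sqrt(z) (M(z) = sqrt(2*z) = sqrt(2)*sqrt(z))
R(x) = -2 - x + I*sqrt(2) (R(x) = -2 + (sqrt(2)*sqrt(-1) - x) = -2 + (sqrt(2)*I - x) = -2 + (I*sqrt(2) - x) = -2 + (-x + I*sqrt(2)) = -2 - x + I*sqrt(2))
R(-3)*Y(38) = (-2 - 1*(-3) + I*sqrt(2))*(2/(-1 + 2*38)) = (-2 + 3 + I*sqrt(2))*(2/(-1 + 76)) = (1 + I*sqrt(2))*(2/75) = 2/75 + 2*I*sqrt(2)/75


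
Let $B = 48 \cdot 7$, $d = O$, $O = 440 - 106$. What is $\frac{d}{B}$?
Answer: $\frac{167}{168} \approx 0.99405$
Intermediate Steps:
$O = 334$ ($O = 440 - 106 = 334$)
$d = 334$
$B = 336$
$\frac{d}{B} = \frac{334}{336} = 334 \cdot \frac{1}{336} = \frac{167}{168}$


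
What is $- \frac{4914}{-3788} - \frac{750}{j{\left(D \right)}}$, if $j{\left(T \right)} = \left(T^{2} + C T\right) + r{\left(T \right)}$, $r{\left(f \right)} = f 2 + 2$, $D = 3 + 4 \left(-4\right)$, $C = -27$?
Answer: $- \frac{50457}{234856} \approx -0.21484$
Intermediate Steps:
$D = -13$ ($D = 3 - 16 = -13$)
$r{\left(f \right)} = 2 + 2 f$ ($r{\left(f \right)} = 2 f + 2 = 2 + 2 f$)
$j{\left(T \right)} = 2 + T^{2} - 25 T$ ($j{\left(T \right)} = \left(T^{2} - 27 T\right) + \left(2 + 2 T\right) = 2 + T^{2} - 25 T$)
$- \frac{4914}{-3788} - \frac{750}{j{\left(D \right)}} = - \frac{4914}{-3788} - \frac{750}{2 + \left(-13\right)^{2} - -325} = \left(-4914\right) \left(- \frac{1}{3788}\right) - \frac{750}{2 + 169 + 325} = \frac{2457}{1894} - \frac{750}{496} = \frac{2457}{1894} - \frac{375}{248} = - \frac{50457}{234856}$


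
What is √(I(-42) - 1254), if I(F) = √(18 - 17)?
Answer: I*√1253 ≈ 35.398*I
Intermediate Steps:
I(F) = 1 (I(F) = √1 = 1)
√(I(-42) - 1254) = √(1 - 1254) = √(-1253) = I*√1253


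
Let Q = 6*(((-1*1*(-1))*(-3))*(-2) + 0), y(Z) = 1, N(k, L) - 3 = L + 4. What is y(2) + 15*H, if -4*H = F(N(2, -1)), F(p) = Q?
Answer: -134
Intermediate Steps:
N(k, L) = 7 + L (N(k, L) = 3 + (L + 4) = 3 + (4 + L) = 7 + L)
Q = 36 (Q = 6*((-1*(-1)*(-3))*(-2) + 0) = 6*((1*(-3))*(-2) + 0) = 6*(-3*(-2) + 0) = 6*(6 + 0) = 6*6 = 36)
F(p) = 36
H = -9 (H = -¼*36 = -9)
y(2) + 15*H = 1 + 15*(-9) = 1 - 135 = -134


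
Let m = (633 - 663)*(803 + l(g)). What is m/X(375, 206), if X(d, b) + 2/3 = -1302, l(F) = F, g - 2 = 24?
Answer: 37305/1954 ≈ 19.092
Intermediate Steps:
g = 26 (g = 2 + 24 = 26)
X(d, b) = -3908/3 (X(d, b) = -2/3 - 1302 = -3908/3)
m = -24870 (m = (633 - 663)*(803 + 26) = -30*829 = -24870)
m/X(375, 206) = -24870/(-3908/3) = -24870*(-3/3908) = 37305/1954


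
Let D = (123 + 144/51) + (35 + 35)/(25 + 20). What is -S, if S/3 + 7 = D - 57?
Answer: -9697/51 ≈ -190.14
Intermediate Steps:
D = 19489/153 (D = (123 + 144*(1/51)) + 70/45 = (123 + 48/17) + 70*(1/45) = 2139/17 + 14/9 = 19489/153 ≈ 127.38)
S = 9697/51 (S = -21 + 3*(19489/153 - 57) = -21 + 3*(10768/153) = -21 + 10768/51 = 9697/51 ≈ 190.14)
-S = -1*9697/51 = -9697/51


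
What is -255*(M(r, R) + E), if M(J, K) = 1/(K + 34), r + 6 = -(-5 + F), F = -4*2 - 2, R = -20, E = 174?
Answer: -621435/14 ≈ -44388.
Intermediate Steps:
F = -10 (F = -8 - 2 = -10)
r = 9 (r = -6 - (-5 - 10) = -6 - 1*(-15) = -6 + 15 = 9)
M(J, K) = 1/(34 + K)
-255*(M(r, R) + E) = -255*(1/(34 - 20) + 174) = -255*(1/14 + 174) = -255*2437/14 = -621435/14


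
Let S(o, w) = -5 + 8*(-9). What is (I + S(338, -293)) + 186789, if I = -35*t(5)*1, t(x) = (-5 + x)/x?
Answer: 186712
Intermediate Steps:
t(x) = (-5 + x)/x
S(o, w) = -77 (S(o, w) = -5 - 72 = -77)
I = 0 (I = -35*(-5 + 5)/5*1 = -7*0*1 = -35*0*1 = 0*1 = 0)
(I + S(338, -293)) + 186789 = (0 - 77) + 186789 = -77 + 186789 = 186712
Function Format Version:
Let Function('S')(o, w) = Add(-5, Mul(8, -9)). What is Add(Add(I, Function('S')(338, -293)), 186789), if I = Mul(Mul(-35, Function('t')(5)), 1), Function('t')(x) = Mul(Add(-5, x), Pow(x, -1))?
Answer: 186712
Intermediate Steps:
Function('t')(x) = Mul(Pow(x, -1), Add(-5, x))
Function('S')(o, w) = -77 (Function('S')(o, w) = Add(-5, -72) = -77)
I = 0 (I = Mul(Mul(-35, Mul(Pow(5, -1), Add(-5, 5))), 1) = Mul(Mul(-35, Mul(Rational(1, 5), 0)), 1) = Mul(Mul(-35, 0), 1) = Mul(0, 1) = 0)
Add(Add(I, Function('S')(338, -293)), 186789) = Add(Add(0, -77), 186789) = Add(-77, 186789) = 186712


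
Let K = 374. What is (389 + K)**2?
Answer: 582169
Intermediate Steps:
(389 + K)**2 = (389 + 374)**2 = 763**2 = 582169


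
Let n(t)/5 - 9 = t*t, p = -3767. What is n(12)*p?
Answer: -2881755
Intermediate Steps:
n(t) = 45 + 5*t² (n(t) = 45 + 5*(t*t) = 45 + 5*t²)
n(12)*p = (45 + 5*12²)*(-3767) = (45 + 5*144)*(-3767) = (45 + 720)*(-3767) = 765*(-3767) = -2881755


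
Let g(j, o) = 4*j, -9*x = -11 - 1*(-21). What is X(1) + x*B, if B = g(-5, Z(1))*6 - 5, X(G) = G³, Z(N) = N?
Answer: 1259/9 ≈ 139.89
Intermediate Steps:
x = -10/9 (x = -(-11 - 1*(-21))/9 = -(-11 + 21)/9 = -⅑*10 = -10/9 ≈ -1.1111)
B = -125 (B = (4*(-5))*6 - 5 = -20*6 - 5 = -120 - 5 = -125)
X(1) + x*B = 1³ - 10/9*(-125) = 1 + 1250/9 = 1259/9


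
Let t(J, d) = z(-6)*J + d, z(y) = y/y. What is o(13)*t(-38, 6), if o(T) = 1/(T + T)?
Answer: -16/13 ≈ -1.2308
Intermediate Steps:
z(y) = 1
o(T) = 1/(2*T)
t(J, d) = J + d (t(J, d) = 1*J + d = J + d)
o(13)*t(-38, 6) = ((½)/13)*(-38 + 6) = ((½)*(1/13))*(-32) = (1/26)*(-32) = -16/13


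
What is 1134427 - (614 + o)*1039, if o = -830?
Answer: 1358851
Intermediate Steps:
1134427 - (614 + o)*1039 = 1134427 - (614 - 830)*1039 = 1134427 - (-216)*1039 = 1134427 - 1*(-224424) = 1134427 + 224424 = 1358851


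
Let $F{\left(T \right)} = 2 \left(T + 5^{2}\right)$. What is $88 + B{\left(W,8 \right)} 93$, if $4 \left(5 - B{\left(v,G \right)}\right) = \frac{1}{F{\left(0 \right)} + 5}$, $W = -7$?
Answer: $\frac{121567}{220} \approx 552.58$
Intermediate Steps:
$F{\left(T \right)} = 50 + 2 T$ ($F{\left(T \right)} = 2 \left(T + 25\right) = 2 \left(25 + T\right) = 50 + 2 T$)
$B{\left(v,G \right)} = \frac{1099}{220}$ ($B{\left(v,G \right)} = 5 - \frac{1}{4 \left(\left(50 + 2 \cdot 0\right) + 5\right)} = 5 - \frac{1}{4 \left(\left(50 + 0\right) + 5\right)} = 5 - \frac{1}{4 \left(50 + 5\right)} = 5 - \frac{1}{4 \cdot 55} = 5 - \frac{1}{220} = \frac{1099}{220}$)
$88 + B{\left(W,8 \right)} 93 = 88 + \frac{1099}{220} \cdot 93 = 88 + \frac{102207}{220} = \frac{121567}{220}$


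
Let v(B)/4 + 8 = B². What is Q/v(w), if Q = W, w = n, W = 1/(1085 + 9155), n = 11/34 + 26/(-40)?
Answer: -1445/467189248 ≈ -3.0930e-6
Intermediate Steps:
n = -111/340 (n = 11*(1/34) + 26*(-1/40) = 11/34 - 13/20 = -111/340 ≈ -0.32647)
W = 1/10240 ≈ 9.7656e-5
w = -111/340 ≈ -0.32647
Q = 1/10240 ≈ 9.7656e-5
v(B) = -32 + 4*B²
Q/v(w) = 1/(10240*(-32 + 4*(-111/340)²)) = 1/(10240*(-32 + 4*(12321/115600))) = 1/(10240*(-32 + 12321/28900)) = 1/(10240*(-912479/28900)) = (1/10240)*(-28900/912479) = -1445/467189248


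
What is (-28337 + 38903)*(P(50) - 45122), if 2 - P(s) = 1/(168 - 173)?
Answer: -2383679034/5 ≈ -4.7674e+8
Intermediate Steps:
P(s) = 11/5 (P(s) = 2 - 1/(168 - 173) = 2 - 1/(-5) = 2 - 1*(-⅕) = 2 + ⅕ = 11/5)
(-28337 + 38903)*(P(50) - 45122) = (-28337 + 38903)*(11/5 - 45122) = 10566*(-225599/5) = -2383679034/5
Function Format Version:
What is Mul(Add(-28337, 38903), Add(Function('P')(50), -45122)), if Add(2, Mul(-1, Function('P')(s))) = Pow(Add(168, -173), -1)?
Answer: Rational(-2383679034, 5) ≈ -4.7674e+8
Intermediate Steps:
Function('P')(s) = Rational(11, 5) (Function('P')(s) = Add(2, Mul(-1, Pow(Add(168, -173), -1))) = Add(2, Mul(-1, Pow(-5, -1))) = Add(2, Mul(-1, Rational(-1, 5))) = Add(2, Rational(1, 5)) = Rational(11, 5))
Mul(Add(-28337, 38903), Add(Function('P')(50), -45122)) = Mul(Add(-28337, 38903), Add(Rational(11, 5), -45122)) = Mul(10566, Rational(-225599, 5)) = Rational(-2383679034, 5)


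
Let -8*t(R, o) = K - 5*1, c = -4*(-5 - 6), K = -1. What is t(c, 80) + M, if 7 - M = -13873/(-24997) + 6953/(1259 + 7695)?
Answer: 2873212673/447646276 ≈ 6.4185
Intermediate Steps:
c = 44 (c = -4*(-11) = 44)
t(R, o) = 3/4 (t(R, o) = -(-1 - 5*1)/8 = -(-1 - 5)/8 = -1/8*(-6) = 3/4)
M = 1268738983/223823138 (M = 7 - (-13873/(-24997) + 6953/(1259 + 7695)) = 7 - (-13873*(-1/24997) + 6953/8954) = 7 - (13873/24997 + 6953*(1/8954)) = 7 - (13873/24997 + 6953/8954) = 7 - 1*298022983/223823138 = 7 - 298022983/223823138 = 1268738983/223823138 ≈ 5.6685)
t(c, 80) + M = 3/4 + 1268738983/223823138 = 2873212673/447646276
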